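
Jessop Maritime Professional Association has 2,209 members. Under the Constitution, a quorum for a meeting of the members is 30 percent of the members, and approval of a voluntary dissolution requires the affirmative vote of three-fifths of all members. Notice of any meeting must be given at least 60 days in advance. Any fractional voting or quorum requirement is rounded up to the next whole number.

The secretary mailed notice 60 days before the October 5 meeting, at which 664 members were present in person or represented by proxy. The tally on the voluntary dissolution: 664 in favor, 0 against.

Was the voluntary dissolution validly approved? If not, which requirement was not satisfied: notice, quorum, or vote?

Notice: 60 days given; 60 required. Satisfied.
Quorum: 30% of 2,209 = 662.70, rounded up to 663; 664 present. Satisfied.
Vote: requires three-fifths of all members (2,209); 3/5 of 2209 = 1325.40, rounded up to 1326, so 1,326 needed; 664 in favor. Not satisfied.

Invalid — vote requirement not satisfied.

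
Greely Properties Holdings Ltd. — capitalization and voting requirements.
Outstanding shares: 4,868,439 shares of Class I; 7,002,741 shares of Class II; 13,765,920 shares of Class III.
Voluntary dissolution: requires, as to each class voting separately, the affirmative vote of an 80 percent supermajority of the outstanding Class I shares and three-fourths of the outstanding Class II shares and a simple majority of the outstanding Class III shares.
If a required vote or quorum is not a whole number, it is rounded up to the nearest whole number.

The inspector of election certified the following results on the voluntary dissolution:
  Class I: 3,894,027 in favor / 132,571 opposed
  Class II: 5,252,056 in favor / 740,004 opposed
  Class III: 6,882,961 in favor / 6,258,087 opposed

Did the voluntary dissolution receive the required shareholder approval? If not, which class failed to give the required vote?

Class I: 4/5 of 4868439 = 3894751.20, rounded up to 3894752; 3,894,752 required, 3,894,027 in favor — not approved.
Class II: 3/4 of 7002741 = 5252055.75, rounded up to 5252056; 5,252,056 required, 5,252,056 in favor — approved.
Class III: a majority of 13765920 is 6882961; 6,882,961 required, 6,882,961 in favor — approved.

Not approved — the Class I shares did not give the required vote.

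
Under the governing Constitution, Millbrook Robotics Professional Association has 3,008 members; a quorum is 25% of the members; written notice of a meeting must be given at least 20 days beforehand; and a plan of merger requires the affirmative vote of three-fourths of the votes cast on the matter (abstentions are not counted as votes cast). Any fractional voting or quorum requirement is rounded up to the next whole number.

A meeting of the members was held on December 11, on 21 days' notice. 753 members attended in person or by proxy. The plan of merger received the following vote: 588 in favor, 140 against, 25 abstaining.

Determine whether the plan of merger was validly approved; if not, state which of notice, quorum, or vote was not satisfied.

Notice: 21 days given; 20 required. Satisfied.
Quorum: 25% of 3,008 = 752; 753 present. Satisfied.
Vote: requires three-fourths of the votes cast (753 − 25 abstaining = 728); 3/4 of 728 = 546, so 546 needed; 588 in favor. Satisfied.

Valid — all requirements satisfied.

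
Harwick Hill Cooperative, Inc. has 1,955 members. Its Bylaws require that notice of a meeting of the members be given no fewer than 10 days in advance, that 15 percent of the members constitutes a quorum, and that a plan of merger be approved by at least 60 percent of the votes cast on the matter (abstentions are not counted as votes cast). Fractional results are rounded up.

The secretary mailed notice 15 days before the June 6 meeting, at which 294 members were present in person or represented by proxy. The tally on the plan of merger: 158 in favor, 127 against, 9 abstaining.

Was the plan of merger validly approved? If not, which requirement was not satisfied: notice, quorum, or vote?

Notice: 15 days given; 10 required. Satisfied.
Quorum: 15% of 1,955 = 293.25, rounded up to 294; 294 present. Satisfied.
Vote: requires three-fifths of the votes cast (294 − 9 abstaining = 285); 3/5 of 285 = 171, so 171 needed; 158 in favor. Not satisfied.

Invalid — vote requirement not satisfied.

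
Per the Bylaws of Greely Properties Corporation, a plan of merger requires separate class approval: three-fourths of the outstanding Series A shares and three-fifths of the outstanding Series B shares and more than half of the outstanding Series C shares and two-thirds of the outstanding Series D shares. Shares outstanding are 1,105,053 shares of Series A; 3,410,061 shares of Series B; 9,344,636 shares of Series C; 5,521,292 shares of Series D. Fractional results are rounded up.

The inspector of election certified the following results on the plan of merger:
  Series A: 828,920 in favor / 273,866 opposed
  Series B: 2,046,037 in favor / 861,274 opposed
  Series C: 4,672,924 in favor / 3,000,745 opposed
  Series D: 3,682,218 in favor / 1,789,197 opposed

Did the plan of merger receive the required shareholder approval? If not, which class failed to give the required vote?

Series A: 3/4 of 1105053 = 828789.75, rounded up to 828790; 828,790 required, 828,920 in favor — approved.
Series B: 3/5 of 3410061 = 2046036.60, rounded up to 2046037; 2,046,037 required, 2,046,037 in favor — approved.
Series C: a majority of 9344636 is 4672319; 4,672,319 required, 4,672,924 in favor — approved.
Series D: 2/3 of 5521292 = 3680861.33, rounded up to 3680862; 3,680,862 required, 3,682,218 in favor — approved.

Approved — every class gave the required vote.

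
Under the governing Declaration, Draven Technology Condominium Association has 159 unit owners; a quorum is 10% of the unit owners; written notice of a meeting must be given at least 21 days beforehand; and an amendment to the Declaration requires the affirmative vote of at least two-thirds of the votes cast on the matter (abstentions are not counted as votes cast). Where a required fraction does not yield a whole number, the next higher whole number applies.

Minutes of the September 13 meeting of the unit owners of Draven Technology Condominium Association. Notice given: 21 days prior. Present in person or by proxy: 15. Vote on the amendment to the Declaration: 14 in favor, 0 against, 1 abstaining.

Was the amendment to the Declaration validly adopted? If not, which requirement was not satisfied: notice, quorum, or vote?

Notice: 21 days given; 21 required. Satisfied.
Quorum: 10% of 159 = 15.90, rounded up to 16; 15 present. Not satisfied.
Vote: requires two-thirds of the votes cast (15 − 1 abstaining = 14); 2/3 of 14 = 9.33, rounded up to 10, so 10 needed; 14 in favor. Satisfied.

Invalid — quorum requirement not satisfied.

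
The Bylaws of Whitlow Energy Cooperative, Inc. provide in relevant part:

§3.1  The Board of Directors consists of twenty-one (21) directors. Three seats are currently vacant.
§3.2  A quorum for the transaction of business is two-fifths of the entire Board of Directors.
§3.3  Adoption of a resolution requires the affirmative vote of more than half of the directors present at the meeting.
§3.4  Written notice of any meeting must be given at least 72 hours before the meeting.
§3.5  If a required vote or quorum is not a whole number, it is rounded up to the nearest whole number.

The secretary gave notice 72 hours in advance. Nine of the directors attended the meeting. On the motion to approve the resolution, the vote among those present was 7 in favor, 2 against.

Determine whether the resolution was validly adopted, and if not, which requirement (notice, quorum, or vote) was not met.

Valid — all requirements satisfied.

Notice: 72 hours given; 72 required (72 ≥ 72). Satisfied.
Quorum: 9 present; quorum is 9. Satisfied.
Vote: the resolution requires a majority of the directors present (9). A majority of 9 is 5, so 5 affirmative votes are needed; 7 voted in favor. Satisfied.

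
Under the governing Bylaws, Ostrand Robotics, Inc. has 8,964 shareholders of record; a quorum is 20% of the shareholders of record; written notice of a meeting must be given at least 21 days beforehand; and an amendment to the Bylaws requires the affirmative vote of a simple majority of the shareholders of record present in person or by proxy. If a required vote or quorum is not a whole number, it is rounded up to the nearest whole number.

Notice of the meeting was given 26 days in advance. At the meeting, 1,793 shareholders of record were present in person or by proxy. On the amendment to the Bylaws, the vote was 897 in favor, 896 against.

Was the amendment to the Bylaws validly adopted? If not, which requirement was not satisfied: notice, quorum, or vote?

Notice: 26 days given; 21 required. Satisfied.
Quorum: 20% of 8,964 = 1,792.80, rounded up to 1,793; 1,793 present. Satisfied.
Vote: requires a majority of those present (1,793); a majority of 1793 is 897, so 897 needed; 897 in favor. Satisfied.

Valid — all requirements satisfied.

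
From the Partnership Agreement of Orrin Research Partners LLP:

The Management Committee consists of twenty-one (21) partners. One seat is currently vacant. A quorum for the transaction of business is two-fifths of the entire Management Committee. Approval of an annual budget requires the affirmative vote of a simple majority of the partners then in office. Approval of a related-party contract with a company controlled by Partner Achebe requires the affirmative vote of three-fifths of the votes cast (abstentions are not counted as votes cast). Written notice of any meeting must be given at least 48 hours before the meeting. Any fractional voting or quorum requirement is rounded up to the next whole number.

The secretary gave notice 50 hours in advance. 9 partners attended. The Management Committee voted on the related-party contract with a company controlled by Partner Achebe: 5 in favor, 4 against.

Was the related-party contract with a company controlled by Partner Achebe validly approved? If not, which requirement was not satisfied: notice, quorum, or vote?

Invalid — vote requirement not satisfied.

Notice: 50 hours given; 48 required (50 ≥ 48). Satisfied.
Quorum: 9 present; quorum is 9. Satisfied.
Vote: the related-party contract with a company controlled by Partner Achebe requires three-fifths of the votes cast (9). 3/5 of 9 = 5.40, rounded up to 6, so 6 affirmative votes are needed; 5 voted in favor. Not satisfied.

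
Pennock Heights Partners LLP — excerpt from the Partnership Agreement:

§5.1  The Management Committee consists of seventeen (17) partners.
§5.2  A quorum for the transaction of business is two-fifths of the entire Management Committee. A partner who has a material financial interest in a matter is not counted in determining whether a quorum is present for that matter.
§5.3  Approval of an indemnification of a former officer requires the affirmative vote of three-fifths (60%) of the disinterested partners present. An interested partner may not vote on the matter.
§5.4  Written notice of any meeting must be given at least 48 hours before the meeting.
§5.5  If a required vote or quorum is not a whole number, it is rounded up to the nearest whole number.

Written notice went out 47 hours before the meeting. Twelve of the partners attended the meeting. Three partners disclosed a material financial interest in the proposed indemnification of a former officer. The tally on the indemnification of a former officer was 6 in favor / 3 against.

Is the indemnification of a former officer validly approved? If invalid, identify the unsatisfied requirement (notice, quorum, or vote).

Invalid — notice requirement not satisfied.

Notice: 47 hours given; 48 required (47 < 48). Not satisfied.
Quorum: 12 present, but the 3 interested partners do not count, leaving 9. Quorum is 7. Satisfied.
Vote: the indemnification of a former officer requires three-fifths of the disinterested partners present (12 − 3 = 9). 3/5 of 9 = 5.40, rounded up to 6, so 6 affirmative votes are needed; 6 voted in favor. Satisfied.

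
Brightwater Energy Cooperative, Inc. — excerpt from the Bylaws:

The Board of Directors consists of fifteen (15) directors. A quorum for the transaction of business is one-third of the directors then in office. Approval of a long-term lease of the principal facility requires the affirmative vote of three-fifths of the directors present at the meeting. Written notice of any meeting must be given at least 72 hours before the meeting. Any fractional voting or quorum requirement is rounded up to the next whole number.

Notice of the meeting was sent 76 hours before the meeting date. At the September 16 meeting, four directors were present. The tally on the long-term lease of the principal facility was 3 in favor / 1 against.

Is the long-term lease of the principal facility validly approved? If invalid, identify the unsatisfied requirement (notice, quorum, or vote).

Notice: 76 hours given; 72 required (76 ≥ 72). Satisfied.
Quorum: 4 present; quorum is 5. Not satisfied.
Vote: the long-term lease of the principal facility requires three-fifths of the directors present (4). 3/5 of 4 = 2.40, rounded up to 3, so 3 affirmative votes are needed; 3 voted in favor. Satisfied. (Moot — without a quorum no business can be validly transacted.)

Invalid — quorum requirement not satisfied.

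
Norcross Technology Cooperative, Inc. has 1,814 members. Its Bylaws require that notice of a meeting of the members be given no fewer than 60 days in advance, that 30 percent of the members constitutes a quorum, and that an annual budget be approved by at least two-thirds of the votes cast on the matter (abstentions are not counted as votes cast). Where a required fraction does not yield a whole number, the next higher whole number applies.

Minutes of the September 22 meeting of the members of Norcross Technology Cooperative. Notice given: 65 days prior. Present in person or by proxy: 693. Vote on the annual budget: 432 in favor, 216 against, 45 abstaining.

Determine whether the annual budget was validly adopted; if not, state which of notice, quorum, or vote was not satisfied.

Valid — all requirements satisfied.

Notice: 65 days given; 60 required. Satisfied.
Quorum: 30% of 1,814 = 544.20, rounded up to 545; 693 present. Satisfied.
Vote: requires two-thirds of the votes cast (693 − 45 abstaining = 648); 2/3 of 648 = 432, so 432 needed; 432 in favor. Satisfied.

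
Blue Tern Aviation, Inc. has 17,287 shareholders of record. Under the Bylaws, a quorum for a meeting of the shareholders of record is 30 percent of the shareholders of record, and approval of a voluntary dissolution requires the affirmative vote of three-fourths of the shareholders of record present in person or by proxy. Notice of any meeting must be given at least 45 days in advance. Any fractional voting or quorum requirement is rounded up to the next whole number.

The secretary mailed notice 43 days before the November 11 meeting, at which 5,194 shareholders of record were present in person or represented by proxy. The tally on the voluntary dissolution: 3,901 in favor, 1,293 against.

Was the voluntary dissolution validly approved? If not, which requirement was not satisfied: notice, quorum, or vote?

Invalid — notice requirement not satisfied.

Notice: 43 days given; 45 required. Not satisfied.
Quorum: 30% of 17,287 = 5,186.10, rounded up to 5,187; 5,194 present. Satisfied.
Vote: requires three-fourths of those present (5,194); 3/4 of 5194 = 3895.50, rounded up to 3896, so 3,896 needed; 3,901 in favor. Satisfied.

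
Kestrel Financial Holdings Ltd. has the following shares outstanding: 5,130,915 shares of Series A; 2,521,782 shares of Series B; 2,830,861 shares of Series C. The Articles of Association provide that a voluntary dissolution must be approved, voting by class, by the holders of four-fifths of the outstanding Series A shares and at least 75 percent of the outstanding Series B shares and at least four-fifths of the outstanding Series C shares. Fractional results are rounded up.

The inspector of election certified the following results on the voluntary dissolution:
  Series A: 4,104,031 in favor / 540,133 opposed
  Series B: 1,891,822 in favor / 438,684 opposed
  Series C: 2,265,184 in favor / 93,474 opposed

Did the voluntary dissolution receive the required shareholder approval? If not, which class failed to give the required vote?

Not approved — the Series A shares did not give the required vote.

Series A: 4/5 of 5130915 = 4104732; 4,104,732 required, 4,104,031 in favor — not approved.
Series B: 3/4 of 2521782 = 1891336.50, rounded up to 1891337; 1,891,337 required, 1,891,822 in favor — approved.
Series C: 4/5 of 2830861 = 2264688.80, rounded up to 2264689; 2,264,689 required, 2,265,184 in favor — approved.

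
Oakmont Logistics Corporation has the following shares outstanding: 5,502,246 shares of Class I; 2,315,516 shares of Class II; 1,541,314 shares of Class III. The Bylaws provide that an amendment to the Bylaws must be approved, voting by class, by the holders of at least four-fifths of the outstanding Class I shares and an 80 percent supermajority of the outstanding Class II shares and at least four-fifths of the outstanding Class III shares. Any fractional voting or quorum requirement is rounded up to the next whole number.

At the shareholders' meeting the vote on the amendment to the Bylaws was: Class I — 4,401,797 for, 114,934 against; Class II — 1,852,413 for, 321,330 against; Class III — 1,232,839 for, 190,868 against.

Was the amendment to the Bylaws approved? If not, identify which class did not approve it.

Class I: 4/5 of 5502246 = 4401796.80, rounded up to 4401797; 4,401,797 required, 4,401,797 in favor — approved.
Class II: 4/5 of 2315516 = 1852412.80, rounded up to 1852413; 1,852,413 required, 1,852,413 in favor — approved.
Class III: 4/5 of 1541314 = 1233051.20, rounded up to 1233052; 1,233,052 required, 1,232,839 in favor — not approved.

Not approved — the Class III shares did not give the required vote.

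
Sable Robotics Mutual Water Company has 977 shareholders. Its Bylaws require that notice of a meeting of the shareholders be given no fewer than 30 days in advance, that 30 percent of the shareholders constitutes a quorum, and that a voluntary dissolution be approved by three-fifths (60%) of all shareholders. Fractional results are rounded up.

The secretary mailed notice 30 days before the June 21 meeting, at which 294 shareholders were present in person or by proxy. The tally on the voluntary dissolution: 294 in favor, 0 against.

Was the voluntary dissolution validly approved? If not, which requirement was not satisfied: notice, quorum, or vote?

Invalid — vote requirement not satisfied.

Notice: 30 days given; 30 required. Satisfied.
Quorum: 30% of 977 = 293.10, rounded up to 294; 294 present. Satisfied.
Vote: requires three-fifths of all shareholders (977); 3/5 of 977 = 586.20, rounded up to 587, so 587 needed; 294 in favor. Not satisfied.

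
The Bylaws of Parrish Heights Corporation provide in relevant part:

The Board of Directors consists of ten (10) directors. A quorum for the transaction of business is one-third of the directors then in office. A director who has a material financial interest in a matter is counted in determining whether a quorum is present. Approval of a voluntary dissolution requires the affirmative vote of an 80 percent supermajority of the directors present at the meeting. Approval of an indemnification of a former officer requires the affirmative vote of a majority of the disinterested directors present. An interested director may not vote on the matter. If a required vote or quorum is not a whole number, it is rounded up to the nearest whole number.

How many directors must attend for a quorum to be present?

4

1/3 of 10 = 3.33, rounded up to 4.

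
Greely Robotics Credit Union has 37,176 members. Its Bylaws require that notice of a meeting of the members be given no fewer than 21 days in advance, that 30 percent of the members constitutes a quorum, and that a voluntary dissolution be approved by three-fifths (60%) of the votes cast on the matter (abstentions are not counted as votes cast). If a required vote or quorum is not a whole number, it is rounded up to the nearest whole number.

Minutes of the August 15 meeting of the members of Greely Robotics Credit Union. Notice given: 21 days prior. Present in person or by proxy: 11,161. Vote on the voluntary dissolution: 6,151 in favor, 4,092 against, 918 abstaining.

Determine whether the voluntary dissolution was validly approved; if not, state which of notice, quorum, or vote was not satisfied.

Notice: 21 days given; 21 required. Satisfied.
Quorum: 30% of 37,176 = 11,152.80, rounded up to 11,153; 11,161 present. Satisfied.
Vote: requires three-fifths of the votes cast (11,161 − 918 abstaining = 10,243); 3/5 of 10243 = 6145.80, rounded up to 6146, so 6,146 needed; 6,151 in favor. Satisfied.

Valid — all requirements satisfied.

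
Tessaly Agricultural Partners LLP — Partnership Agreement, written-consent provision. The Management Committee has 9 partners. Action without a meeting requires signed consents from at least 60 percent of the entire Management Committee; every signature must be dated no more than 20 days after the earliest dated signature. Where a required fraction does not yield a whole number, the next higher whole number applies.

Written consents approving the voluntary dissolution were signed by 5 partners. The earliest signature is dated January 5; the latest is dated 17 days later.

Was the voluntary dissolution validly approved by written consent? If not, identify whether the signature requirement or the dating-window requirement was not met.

Signatures required: at least 60 percent of 9 — 3/5 of 9 = 5.40, rounded up to 6, so 6 needed; 5 signed. Insufficient.
Dating window: the latest signature is 17 days after the earliest; the limit is 20 days. Within the window.

Not effective — insufficient signatures.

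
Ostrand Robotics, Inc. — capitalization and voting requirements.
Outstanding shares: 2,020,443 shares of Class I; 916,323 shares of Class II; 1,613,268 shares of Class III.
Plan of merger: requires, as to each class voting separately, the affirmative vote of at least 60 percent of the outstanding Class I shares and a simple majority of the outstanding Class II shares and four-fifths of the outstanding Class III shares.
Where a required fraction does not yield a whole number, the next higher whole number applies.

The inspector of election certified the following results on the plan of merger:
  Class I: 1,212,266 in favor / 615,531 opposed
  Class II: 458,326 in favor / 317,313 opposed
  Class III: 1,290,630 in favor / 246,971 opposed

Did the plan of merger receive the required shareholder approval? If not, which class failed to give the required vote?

Class I: 3/5 of 2020443 = 1212265.80, rounded up to 1212266; 1,212,266 required, 1,212,266 in favor — approved.
Class II: a majority of 916323 is 458162; 458,162 required, 458,326 in favor — approved.
Class III: 4/5 of 1613268 = 1290614.40, rounded up to 1290615; 1,290,615 required, 1,290,630 in favor — approved.

Approved — every class gave the required vote.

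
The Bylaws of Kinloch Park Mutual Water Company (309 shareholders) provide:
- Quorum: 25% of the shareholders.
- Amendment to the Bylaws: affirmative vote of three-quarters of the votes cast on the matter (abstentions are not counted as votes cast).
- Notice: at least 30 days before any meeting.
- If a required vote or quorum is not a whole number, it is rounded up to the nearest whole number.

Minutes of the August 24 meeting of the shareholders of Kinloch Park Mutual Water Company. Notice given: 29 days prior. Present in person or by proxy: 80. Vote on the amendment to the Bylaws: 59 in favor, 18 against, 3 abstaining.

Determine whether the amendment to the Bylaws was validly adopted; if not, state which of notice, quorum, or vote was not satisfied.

Notice: 29 days given; 30 required. Not satisfied.
Quorum: 25% of 309 = 77.25, rounded up to 78; 80 present. Satisfied.
Vote: requires three-fourths of the votes cast (80 − 3 abstaining = 77); 3/4 of 77 = 57.75, rounded up to 58, so 58 needed; 59 in favor. Satisfied.

Invalid — notice requirement not satisfied.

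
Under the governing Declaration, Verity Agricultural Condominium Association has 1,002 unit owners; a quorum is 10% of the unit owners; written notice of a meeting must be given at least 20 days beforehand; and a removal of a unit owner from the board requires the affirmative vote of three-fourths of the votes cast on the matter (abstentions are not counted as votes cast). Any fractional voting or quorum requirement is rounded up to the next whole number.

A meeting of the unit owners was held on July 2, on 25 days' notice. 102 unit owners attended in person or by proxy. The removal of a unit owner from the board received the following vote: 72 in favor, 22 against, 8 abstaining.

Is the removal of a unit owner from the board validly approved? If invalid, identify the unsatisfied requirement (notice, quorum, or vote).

Valid — all requirements satisfied.

Notice: 25 days given; 20 required. Satisfied.
Quorum: 10% of 1,002 = 100.20, rounded up to 101; 102 present. Satisfied.
Vote: requires three-fourths of the votes cast (102 − 8 abstaining = 94); 3/4 of 94 = 70.50, rounded up to 71, so 71 needed; 72 in favor. Satisfied.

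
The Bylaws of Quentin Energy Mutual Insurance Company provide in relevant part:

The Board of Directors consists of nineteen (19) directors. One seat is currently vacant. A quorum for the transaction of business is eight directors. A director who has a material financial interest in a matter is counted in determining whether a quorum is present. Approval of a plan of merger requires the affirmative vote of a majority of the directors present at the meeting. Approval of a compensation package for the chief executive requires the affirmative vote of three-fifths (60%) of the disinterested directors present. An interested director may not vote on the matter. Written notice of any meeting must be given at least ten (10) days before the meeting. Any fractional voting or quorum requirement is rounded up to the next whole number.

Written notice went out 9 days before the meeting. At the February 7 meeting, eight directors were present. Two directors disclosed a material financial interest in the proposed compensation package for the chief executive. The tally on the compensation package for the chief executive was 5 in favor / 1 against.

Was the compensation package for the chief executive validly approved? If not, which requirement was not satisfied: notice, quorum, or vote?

Notice: 9 days given; 10 required (9 < 10). Not satisfied.
Quorum: 8 present (interested directors count toward quorum); quorum is 8. Satisfied.
Vote: the compensation package for the chief executive requires three-fifths of the disinterested directors present (8 − 2 = 6). 3/5 of 6 = 3.60, rounded up to 4, so 4 affirmative votes are needed; 5 voted in favor. Satisfied.

Invalid — notice requirement not satisfied.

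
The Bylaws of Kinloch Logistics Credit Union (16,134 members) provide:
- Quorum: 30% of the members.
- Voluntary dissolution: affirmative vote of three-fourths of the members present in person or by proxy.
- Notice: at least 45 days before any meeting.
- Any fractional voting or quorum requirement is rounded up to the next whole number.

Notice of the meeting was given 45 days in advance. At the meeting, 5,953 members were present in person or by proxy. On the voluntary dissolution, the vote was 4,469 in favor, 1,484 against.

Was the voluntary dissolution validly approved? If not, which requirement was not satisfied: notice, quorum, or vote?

Notice: 45 days given; 45 required. Satisfied.
Quorum: 30% of 16,134 = 4,840.20, rounded up to 4,841; 5,953 present. Satisfied.
Vote: requires three-fourths of those present (5,953); 3/4 of 5953 = 4464.75, rounded up to 4465, so 4,465 needed; 4,469 in favor. Satisfied.

Valid — all requirements satisfied.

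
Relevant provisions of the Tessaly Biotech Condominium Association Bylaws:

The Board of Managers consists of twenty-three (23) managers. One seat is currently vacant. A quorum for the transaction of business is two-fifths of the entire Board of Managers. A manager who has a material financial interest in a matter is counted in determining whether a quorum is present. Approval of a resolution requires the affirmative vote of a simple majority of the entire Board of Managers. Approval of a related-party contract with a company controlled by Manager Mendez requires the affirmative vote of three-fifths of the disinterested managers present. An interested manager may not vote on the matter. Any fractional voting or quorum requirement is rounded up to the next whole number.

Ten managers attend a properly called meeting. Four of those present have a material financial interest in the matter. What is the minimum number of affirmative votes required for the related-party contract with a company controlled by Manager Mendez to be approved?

The related-party contract with a company controlled by Manager Mendez requires three-fifths of the disinterested managers present (10 − 4 = 6).
3/5 of 6 = 3.60, rounded up to 4.

4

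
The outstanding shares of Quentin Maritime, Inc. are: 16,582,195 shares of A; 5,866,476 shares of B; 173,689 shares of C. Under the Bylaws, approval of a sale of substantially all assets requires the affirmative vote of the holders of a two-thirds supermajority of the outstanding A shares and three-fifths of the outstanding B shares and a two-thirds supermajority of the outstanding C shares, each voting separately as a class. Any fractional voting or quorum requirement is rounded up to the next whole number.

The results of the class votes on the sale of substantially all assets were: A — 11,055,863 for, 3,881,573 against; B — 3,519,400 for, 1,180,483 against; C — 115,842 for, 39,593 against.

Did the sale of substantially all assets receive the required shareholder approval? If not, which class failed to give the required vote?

A: 2/3 of 16582195 = 11054796.67, rounded up to 11054797; 11,054,797 required, 11,055,863 in favor — approved.
B: 3/5 of 5866476 = 3519885.60, rounded up to 3519886; 3,519,886 required, 3,519,400 in favor — not approved.
C: 2/3 of 173689 = 115792.67, rounded up to 115793; 115,793 required, 115,842 in favor — approved.

Not approved — the B shares did not give the required vote.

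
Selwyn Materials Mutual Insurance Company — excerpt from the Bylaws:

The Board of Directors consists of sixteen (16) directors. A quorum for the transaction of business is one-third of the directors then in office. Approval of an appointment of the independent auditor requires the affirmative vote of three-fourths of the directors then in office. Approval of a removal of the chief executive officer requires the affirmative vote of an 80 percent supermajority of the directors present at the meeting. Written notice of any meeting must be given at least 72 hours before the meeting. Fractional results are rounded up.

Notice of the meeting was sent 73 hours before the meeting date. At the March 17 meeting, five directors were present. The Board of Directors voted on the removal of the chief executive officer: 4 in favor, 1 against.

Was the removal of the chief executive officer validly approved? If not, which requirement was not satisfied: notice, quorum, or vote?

Invalid — quorum requirement not satisfied.

Notice: 73 hours given; 72 required (73 ≥ 72). Satisfied.
Quorum: 5 present; quorum is 6. Not satisfied.
Vote: the removal of the chief executive officer requires four-fifths of the directors present (5). 4/5 of 5 = 4, so 4 affirmative votes are needed; 4 voted in favor. Satisfied. (Moot — without a quorum no business can be validly transacted.)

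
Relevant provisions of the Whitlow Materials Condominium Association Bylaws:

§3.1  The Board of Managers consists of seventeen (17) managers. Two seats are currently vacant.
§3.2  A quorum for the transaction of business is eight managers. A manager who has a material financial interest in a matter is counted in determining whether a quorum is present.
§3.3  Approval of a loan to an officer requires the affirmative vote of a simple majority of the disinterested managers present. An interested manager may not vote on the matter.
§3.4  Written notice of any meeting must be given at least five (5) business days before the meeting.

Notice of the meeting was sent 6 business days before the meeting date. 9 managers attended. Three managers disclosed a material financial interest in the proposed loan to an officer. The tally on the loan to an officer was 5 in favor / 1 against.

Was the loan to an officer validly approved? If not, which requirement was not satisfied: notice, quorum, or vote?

Notice: 6 business days given; 5 required (6 ≥ 5). Satisfied.
Quorum: 9 present (interested managers count toward quorum); quorum is 8. Satisfied.
Vote: the loan to an officer requires a majority of the disinterested managers present (9 − 3 = 6). A majority of 6 is 4, so 4 affirmative votes are needed; 5 voted in favor. Satisfied.

Valid — all requirements satisfied.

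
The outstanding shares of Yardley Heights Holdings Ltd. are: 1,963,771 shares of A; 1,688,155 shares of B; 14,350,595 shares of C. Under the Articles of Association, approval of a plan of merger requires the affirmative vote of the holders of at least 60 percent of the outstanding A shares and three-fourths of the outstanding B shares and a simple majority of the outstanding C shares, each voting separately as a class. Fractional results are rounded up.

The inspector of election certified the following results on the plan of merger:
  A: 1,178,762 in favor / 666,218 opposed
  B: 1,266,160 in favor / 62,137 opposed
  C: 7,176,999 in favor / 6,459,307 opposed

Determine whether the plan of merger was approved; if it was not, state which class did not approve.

A: 3/5 of 1963771 = 1178262.60, rounded up to 1178263; 1,178,263 required, 1,178,762 in favor — approved.
B: 3/4 of 1688155 = 1266116.25, rounded up to 1266117; 1,266,117 required, 1,266,160 in favor — approved.
C: a majority of 14350595 is 7175298; 7,175,298 required, 7,176,999 in favor — approved.

Approved — every class gave the required vote.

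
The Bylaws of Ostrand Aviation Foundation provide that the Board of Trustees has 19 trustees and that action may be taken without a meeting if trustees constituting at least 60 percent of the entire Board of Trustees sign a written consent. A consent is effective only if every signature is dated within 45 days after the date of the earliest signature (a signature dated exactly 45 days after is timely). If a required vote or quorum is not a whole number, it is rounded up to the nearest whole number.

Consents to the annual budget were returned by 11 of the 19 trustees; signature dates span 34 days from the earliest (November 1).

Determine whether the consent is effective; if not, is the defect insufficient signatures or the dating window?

Signatures required: at least 60 percent of 19 — 3/5 of 19 = 11.40, rounded up to 12, so 12 needed; 11 signed. Insufficient.
Dating window: the latest signature is 34 days after the earliest; the limit is 45 days. Within the window.

Not effective — insufficient signatures.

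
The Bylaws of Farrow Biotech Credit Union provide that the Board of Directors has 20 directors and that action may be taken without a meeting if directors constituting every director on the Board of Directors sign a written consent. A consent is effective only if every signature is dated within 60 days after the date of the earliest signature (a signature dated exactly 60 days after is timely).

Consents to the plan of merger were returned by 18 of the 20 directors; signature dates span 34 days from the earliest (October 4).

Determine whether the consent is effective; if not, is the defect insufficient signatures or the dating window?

Signatures required: the unanimous vote of 20 — unanimous means all 20, so 20 needed; 18 signed. Insufficient.
Dating window: the latest signature is 34 days after the earliest; the limit is 60 days. Within the window.

Not effective — insufficient signatures.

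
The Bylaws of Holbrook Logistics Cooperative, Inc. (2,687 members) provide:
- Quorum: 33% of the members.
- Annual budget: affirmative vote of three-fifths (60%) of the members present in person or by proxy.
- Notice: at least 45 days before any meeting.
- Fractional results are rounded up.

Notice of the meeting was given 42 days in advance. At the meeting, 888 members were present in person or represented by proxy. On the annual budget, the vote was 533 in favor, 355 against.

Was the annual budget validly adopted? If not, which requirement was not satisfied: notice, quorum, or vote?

Notice: 42 days given; 45 required. Not satisfied.
Quorum: 33% of 2,687 = 886.71, rounded up to 887; 888 present. Satisfied.
Vote: requires three-fifths of those present (888); 3/5 of 888 = 532.80, rounded up to 533, so 533 needed; 533 in favor. Satisfied.

Invalid — notice requirement not satisfied.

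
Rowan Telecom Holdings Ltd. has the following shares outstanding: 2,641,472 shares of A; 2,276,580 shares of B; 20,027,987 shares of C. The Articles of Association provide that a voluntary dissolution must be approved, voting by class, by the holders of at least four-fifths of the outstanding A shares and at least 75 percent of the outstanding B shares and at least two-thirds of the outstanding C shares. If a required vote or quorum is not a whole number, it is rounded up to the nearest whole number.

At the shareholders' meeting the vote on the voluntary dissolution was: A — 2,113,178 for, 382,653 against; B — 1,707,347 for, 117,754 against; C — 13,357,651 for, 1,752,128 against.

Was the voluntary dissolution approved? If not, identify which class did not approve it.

A: 4/5 of 2641472 = 2113177.60, rounded up to 2113178; 2,113,178 required, 2,113,178 in favor — approved.
B: 3/4 of 2276580 = 1707435; 1,707,435 required, 1,707,347 in favor — not approved.
C: 2/3 of 20027987 = 13351991.33, rounded up to 13351992; 13,351,992 required, 13,357,651 in favor — approved.

Not approved — the B shares did not give the required vote.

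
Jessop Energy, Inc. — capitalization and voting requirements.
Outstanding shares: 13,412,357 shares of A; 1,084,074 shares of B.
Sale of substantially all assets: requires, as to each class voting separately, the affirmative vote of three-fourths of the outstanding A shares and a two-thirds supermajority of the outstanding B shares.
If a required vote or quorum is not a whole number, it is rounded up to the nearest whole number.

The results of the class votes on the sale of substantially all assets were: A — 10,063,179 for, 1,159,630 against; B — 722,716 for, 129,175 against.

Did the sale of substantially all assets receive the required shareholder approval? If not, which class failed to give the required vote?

Approved — every class gave the required vote.

A: 3/4 of 13412357 = 10059267.75, rounded up to 10059268; 10,059,268 required, 10,063,179 in favor — approved.
B: 2/3 of 1084074 = 722716; 722,716 required, 722,716 in favor — approved.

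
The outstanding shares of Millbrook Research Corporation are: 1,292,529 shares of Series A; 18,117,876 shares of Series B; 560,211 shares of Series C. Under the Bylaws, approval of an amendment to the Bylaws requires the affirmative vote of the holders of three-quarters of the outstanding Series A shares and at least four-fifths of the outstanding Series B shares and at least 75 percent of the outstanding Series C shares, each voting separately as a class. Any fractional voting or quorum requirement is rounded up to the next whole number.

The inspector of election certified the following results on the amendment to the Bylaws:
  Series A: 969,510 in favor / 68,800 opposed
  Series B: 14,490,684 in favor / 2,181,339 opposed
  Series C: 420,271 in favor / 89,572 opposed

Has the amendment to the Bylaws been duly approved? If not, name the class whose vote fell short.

Series A: 3/4 of 1292529 = 969396.75, rounded up to 969397; 969,397 required, 969,510 in favor — approved.
Series B: 4/5 of 18117876 = 14494300.80, rounded up to 14494301; 14,494,301 required, 14,490,684 in favor — not approved.
Series C: 3/4 of 560211 = 420158.25, rounded up to 420159; 420,159 required, 420,271 in favor — approved.

Not approved — the Series B shares did not give the required vote.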